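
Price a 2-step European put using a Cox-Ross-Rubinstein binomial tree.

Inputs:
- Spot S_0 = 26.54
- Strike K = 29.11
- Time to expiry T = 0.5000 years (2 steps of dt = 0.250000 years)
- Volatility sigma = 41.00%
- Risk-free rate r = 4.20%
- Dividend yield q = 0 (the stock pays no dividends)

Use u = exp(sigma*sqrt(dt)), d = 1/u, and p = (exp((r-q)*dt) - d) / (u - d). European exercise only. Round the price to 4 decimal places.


dt = T/N = 0.250000
u = exp(sigma*sqrt(dt)) = 1.227525; d = 1/u = 0.814647
p = (exp((r-q)*dt) - d) / (u - d) = 0.474494
Discount per step: exp(-r*dt) = 0.989555
Stock lattice S(k, i) with i counting down-moves:
  k=0: S(0,0) = 26.5400
  k=1: S(1,0) = 32.5785; S(1,1) = 21.6207
  k=2: S(2,0) = 39.9909; S(2,1) = 26.5400; S(2,2) = 17.6133
Terminal payoffs V(N, i) = max(K - S_T, 0):
  V(2,0) = 0.000000; V(2,1) = 2.570000; V(2,2) = 11.496722
Backward induction: V(k, i) = exp(-r*dt) * [p * V(k+1, i) + (1-p) * V(k+1, i+1)].
  V(1,0) = exp(-r*dt) * [p*0.000000 + (1-p)*2.570000] = 1.336444
  V(1,1) = exp(-r*dt) * [p*2.570000 + (1-p)*11.496722] = 7.185204
  V(0,0) = exp(-r*dt) * [p*1.336444 + (1-p)*7.185204] = 4.363940

Answer: Price = V(0,0) = 4.3639


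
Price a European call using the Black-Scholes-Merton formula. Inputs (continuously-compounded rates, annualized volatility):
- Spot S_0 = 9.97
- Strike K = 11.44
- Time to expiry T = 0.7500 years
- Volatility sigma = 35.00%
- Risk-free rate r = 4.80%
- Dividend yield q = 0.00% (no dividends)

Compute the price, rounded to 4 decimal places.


d1 = (ln(S/K) + (r - q + 0.5*sigma^2) * T) / (sigma * sqrt(T)) = -0.18342551
d2 = d1 - sigma * sqrt(T) = -0.48653440
exp(-rT) = 0.96464029; exp(-qT) = 1.00000000
C = S_0 * exp(-qT) * N(d1) - K * exp(-rT) * N(d2)
N(d1) = 0.42723208; N(d2) = 0.31329416
C = 9.9700 * 1.00000000 * 0.42723208 - 11.4400 * 0.96464029 * 0.31329416 = 0.8022

Answer: Price = 0.8022


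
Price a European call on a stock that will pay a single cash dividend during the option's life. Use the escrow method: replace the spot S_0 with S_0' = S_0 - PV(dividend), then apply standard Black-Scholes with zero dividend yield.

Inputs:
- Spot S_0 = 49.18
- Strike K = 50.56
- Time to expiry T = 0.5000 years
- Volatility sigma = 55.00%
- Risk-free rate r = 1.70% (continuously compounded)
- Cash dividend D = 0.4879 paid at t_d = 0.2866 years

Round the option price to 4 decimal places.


PV(D) = D * exp(-r * t_d) = 0.4879 * 0.99513965 = 0.48552864
S_0' = S_0 - PV(D) = 49.1800 - 0.48552864 = 48.69447136
d1 = (ln(S_0'/K) + (r + sigma^2/2)*T) / (sigma*sqrt(T)) = 0.11964182
d2 = d1 - sigma*sqrt(T) = -0.26926691
exp(-rT) = 0.99153602
N(d1) = 0.54761656; N(d2) = 0.39386215
C = S_0' * N(d1) - K * exp(-rT) * N(d2) = 48.69447136 * 0.54761656 - 50.5600 * 0.99153602 * 0.39386215 = 6.9208

Answer: Price = 6.9208


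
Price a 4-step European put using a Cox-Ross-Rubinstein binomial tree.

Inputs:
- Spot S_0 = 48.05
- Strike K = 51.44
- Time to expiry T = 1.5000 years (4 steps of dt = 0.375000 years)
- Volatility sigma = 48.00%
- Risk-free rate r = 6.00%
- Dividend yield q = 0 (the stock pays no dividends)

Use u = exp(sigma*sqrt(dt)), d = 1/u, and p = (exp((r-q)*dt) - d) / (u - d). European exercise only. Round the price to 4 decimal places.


dt = T/N = 0.375000
u = exp(sigma*sqrt(dt)) = 1.341702; d = 1/u = 0.745322
p = (exp((r-q)*dt) - d) / (u - d) = 0.465195
Discount per step: exp(-r*dt) = 0.977751
Stock lattice S(k, i) with i counting down-moves:
  k=0: S(0,0) = 48.0500
  k=1: S(1,0) = 64.4688; S(1,1) = 35.8127
  k=2: S(2,0) = 86.4979; S(2,1) = 48.0500; S(2,2) = 26.6920
  k=3: S(3,0) = 116.0543; S(3,1) = 64.4688; S(3,2) = 35.8127; S(3,3) = 19.8942
  k=4: S(4,0) = 155.7103; S(4,1) = 86.4979; S(4,2) = 48.0500; S(4,3) = 26.6920; S(4,4) = 14.8276
Terminal payoffs V(N, i) = max(K - S_T, 0):
  V(4,0) = 0.000000; V(4,1) = 0.000000; V(4,2) = 3.390000; V(4,3) = 24.747981; V(4,4) = 36.612448
Backward induction: V(k, i) = exp(-r*dt) * [p * V(k+1, i) + (1-p) * V(k+1, i+1)].
  V(3,0) = exp(-r*dt) * [p*0.000000 + (1-p)*0.000000] = 0.000000
  V(3,1) = exp(-r*dt) * [p*0.000000 + (1-p)*3.390000] = 1.772652
  V(3,2) = exp(-r*dt) * [p*3.390000 + (1-p)*24.747981] = 14.482795
  V(3,3) = exp(-r*dt) * [p*24.747981 + (1-p)*36.612448] = 30.401371
  V(2,0) = exp(-r*dt) * [p*0.000000 + (1-p)*1.772652] = 0.926930
  V(2,1) = exp(-r*dt) * [p*1.772652 + (1-p)*14.482795] = 8.379424
  V(2,2) = exp(-r*dt) * [p*14.482795 + (1-p)*30.401371] = 22.484492
  V(1,0) = exp(-r*dt) * [p*0.926930 + (1-p)*8.379424] = 4.803262
  V(1,1) = exp(-r*dt) * [p*8.379424 + (1-p)*22.484492] = 15.568618
  V(0,0) = exp(-r*dt) * [p*4.803262 + (1-p)*15.568618] = 10.325666

Answer: Price = V(0,0) = 10.3257


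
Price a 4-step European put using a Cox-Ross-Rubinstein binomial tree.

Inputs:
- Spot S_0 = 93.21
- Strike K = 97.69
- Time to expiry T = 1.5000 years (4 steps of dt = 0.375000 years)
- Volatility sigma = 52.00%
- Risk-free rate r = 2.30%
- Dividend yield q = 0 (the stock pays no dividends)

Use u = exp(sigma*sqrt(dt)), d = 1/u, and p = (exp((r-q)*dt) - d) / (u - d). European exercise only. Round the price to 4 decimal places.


dt = T/N = 0.375000
u = exp(sigma*sqrt(dt)) = 1.374972; d = 1/u = 0.727287
p = (exp((r-q)*dt) - d) / (u - d) = 0.434432
Discount per step: exp(-r*dt) = 0.991412
Stock lattice S(k, i) with i counting down-moves:
  k=0: S(0,0) = 93.2100
  k=1: S(1,0) = 128.1612; S(1,1) = 67.7905
  k=2: S(2,0) = 176.2181; S(2,1) = 93.2100; S(2,2) = 49.3031
  k=3: S(3,0) = 242.2950; S(3,1) = 128.1612; S(3,2) = 67.7905; S(3,3) = 35.8575
  k=4: S(4,0) = 333.1489; S(4,1) = 176.2181; S(4,2) = 93.2100; S(4,3) = 49.3031; S(4,4) = 26.0787
Terminal payoffs V(N, i) = max(K - S_T, 0):
  V(4,0) = 0.000000; V(4,1) = 0.000000; V(4,2) = 4.480000; V(4,3) = 48.386865; V(4,4) = 71.611262
Backward induction: V(k, i) = exp(-r*dt) * [p * V(k+1, i) + (1-p) * V(k+1, i+1)].
  V(3,0) = exp(-r*dt) * [p*0.000000 + (1-p)*0.000000] = 0.000000
  V(3,1) = exp(-r*dt) * [p*0.000000 + (1-p)*4.480000] = 2.511986
  V(3,2) = exp(-r*dt) * [p*4.480000 + (1-p)*48.386865] = 29.060596
  V(3,3) = exp(-r*dt) * [p*48.386865 + (1-p)*71.611262] = 60.993502
  V(2,0) = exp(-r*dt) * [p*0.000000 + (1-p)*2.511986] = 1.408499
  V(2,1) = exp(-r*dt) * [p*2.511986 + (1-p)*29.060596] = 17.376516
  V(2,2) = exp(-r*dt) * [p*29.060596 + (1-p)*60.993502] = 46.716163
  V(1,0) = exp(-r*dt) * [p*1.408499 + (1-p)*17.376516] = 10.349848
  V(1,1) = exp(-r*dt) * [p*17.376516 + (1-p)*46.716163] = 33.678356
  V(0,0) = exp(-r*dt) * [p*10.349848 + (1-p)*33.678356] = 23.341520

Answer: Price = V(0,0) = 23.3415


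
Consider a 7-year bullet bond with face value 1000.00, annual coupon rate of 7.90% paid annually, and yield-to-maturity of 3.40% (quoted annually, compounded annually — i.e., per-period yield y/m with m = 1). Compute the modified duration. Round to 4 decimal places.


Coupon per period c = face * coupon_rate / m = 79.000000
Periods per year m = 1; per-period yield y/m = 0.034000
Number of cashflows N = 7
Cashflows (t years, CF_t, discount factor 1/(1+y/m)^(m*t), PV):
  t = 1.0000: CF_t = 79.000000, DF = 0.967118, PV = 76.402321
  t = 2.0000: CF_t = 79.000000, DF = 0.935317, PV = 73.890059
  t = 3.0000: CF_t = 79.000000, DF = 0.904562, PV = 71.460405
  t = 4.0000: CF_t = 79.000000, DF = 0.874818, PV = 69.110643
  t = 5.0000: CF_t = 79.000000, DF = 0.846052, PV = 66.838146
  t = 6.0000: CF_t = 79.000000, DF = 0.818233, PV = 64.640374
  t = 7.0000: CF_t = 1079.000000, DF = 0.791327, PV = 853.842314
Price P = sum_t PV_t = 1276.184263
First compute Macaulay numerator sum_t t * PV_t:
  t * PV_t at t = 1.0000: 76.402321
  t * PV_t at t = 2.0000: 147.780118
  t * PV_t at t = 3.0000: 214.381216
  t * PV_t at t = 4.0000: 276.442574
  t * PV_t at t = 5.0000: 334.190732
  t * PV_t at t = 6.0000: 387.842242
  t * PV_t at t = 7.0000: 5976.896198
Macaulay duration D = 7413.935401 / 1276.184263 = 5.809455
Modified duration = D / (1 + y/m) = 5.809455 / (1 + 0.034000) = 5.618429

Answer: Modified duration = 5.6184


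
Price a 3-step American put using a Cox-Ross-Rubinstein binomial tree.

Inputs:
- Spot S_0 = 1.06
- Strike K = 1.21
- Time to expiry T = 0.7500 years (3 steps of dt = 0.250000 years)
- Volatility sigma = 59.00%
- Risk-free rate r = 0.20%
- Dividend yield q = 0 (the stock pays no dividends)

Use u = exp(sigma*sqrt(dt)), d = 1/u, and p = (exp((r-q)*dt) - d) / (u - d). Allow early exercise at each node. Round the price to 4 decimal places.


Answer: Price = V(0,0) = 0.3214

Derivation:
dt = T/N = 0.250000
u = exp(sigma*sqrt(dt)) = 1.343126; d = 1/u = 0.744532
p = (exp((r-q)*dt) - d) / (u - d) = 0.427616
Discount per step: exp(-r*dt) = 0.999500
Stock lattice S(k, i) with i counting down-moves:
  k=0: S(0,0) = 1.0600
  k=1: S(1,0) = 1.4237; S(1,1) = 0.7892
  k=2: S(2,0) = 1.9122; S(2,1) = 1.0600; S(2,2) = 0.5876
  k=3: S(3,0) = 2.5684; S(3,1) = 1.4237; S(3,2) = 0.7892; S(3,3) = 0.4375
Terminal payoffs V(N, i) = max(K - S_T, 0):
  V(3,0) = 0.000000; V(3,1) = 0.000000; V(3,2) = 0.420797; V(3,3) = 0.772523
Backward induction: V(k, i) = exp(-r*dt) * [p * V(k+1, i) + (1-p) * V(k+1, i+1)]; then take max(V_cont, immediate exercise) for American.
  V(2,0) = exp(-r*dt) * [p*0.000000 + (1-p)*0.000000] = 0.000000; exercise = 0.000000; V(2,0) = max -> 0.000000
  V(2,1) = exp(-r*dt) * [p*0.000000 + (1-p)*0.420797] = 0.240737; exercise = 0.150000; V(2,1) = max -> 0.240737
  V(2,2) = exp(-r*dt) * [p*0.420797 + (1-p)*0.772523] = 0.621808; exercise = 0.622413; V(2,2) = max -> 0.622413
  V(1,0) = exp(-r*dt) * [p*0.000000 + (1-p)*0.240737] = 0.137725; exercise = 0.000000; V(1,0) = max -> 0.137725
  V(1,1) = exp(-r*dt) * [p*0.240737 + (1-p)*0.622413] = 0.458973; exercise = 0.420797; V(1,1) = max -> 0.458973
  V(0,0) = exp(-r*dt) * [p*0.137725 + (1-p)*0.458973] = 0.321441; exercise = 0.150000; V(0,0) = max -> 0.321441


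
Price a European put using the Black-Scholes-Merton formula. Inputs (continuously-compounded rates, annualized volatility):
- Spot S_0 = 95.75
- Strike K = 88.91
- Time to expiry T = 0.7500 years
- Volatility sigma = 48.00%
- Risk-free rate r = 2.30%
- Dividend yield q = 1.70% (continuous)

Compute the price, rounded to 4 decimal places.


Answer: Price = 11.6665

Derivation:
d1 = (ln(S/K) + (r - q + 0.5*sigma^2) * T) / (sigma * sqrt(T)) = 0.39696681
d2 = d1 - sigma * sqrt(T) = -0.01872538
exp(-rT) = 0.98289793; exp(-qT) = 0.98733094
P = K * exp(-rT) * N(-d2) - S_0 * exp(-qT) * N(-d1)
N(-d1) = 0.34569597; N(-d2) = 0.50746991
P = 88.9100 * 0.98289793 * 0.50746991 - 95.7500 * 0.98733094 * 0.34569597 = 11.6665


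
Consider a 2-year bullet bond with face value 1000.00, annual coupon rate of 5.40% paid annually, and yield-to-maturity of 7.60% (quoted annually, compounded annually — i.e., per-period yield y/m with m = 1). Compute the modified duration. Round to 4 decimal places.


Answer: Modified duration = 1.8102

Derivation:
Coupon per period c = face * coupon_rate / m = 54.000000
Periods per year m = 1; per-period yield y/m = 0.076000
Number of cashflows N = 2
Cashflows (t years, CF_t, discount factor 1/(1+y/m)^(m*t), PV):
  t = 1.0000: CF_t = 54.000000, DF = 0.929368, PV = 50.185874
  t = 2.0000: CF_t = 1054.000000, DF = 0.863725, PV = 910.366081
Price P = sum_t PV_t = 960.551955
First compute Macaulay numerator sum_t t * PV_t:
  t * PV_t at t = 1.0000: 50.185874
  t * PV_t at t = 2.0000: 1820.732162
Macaulay duration D = 1870.918036 / 960.551955 = 1.947753
Modified duration = D / (1 + y/m) = 1.947753 / (1 + 0.076000) = 1.810179


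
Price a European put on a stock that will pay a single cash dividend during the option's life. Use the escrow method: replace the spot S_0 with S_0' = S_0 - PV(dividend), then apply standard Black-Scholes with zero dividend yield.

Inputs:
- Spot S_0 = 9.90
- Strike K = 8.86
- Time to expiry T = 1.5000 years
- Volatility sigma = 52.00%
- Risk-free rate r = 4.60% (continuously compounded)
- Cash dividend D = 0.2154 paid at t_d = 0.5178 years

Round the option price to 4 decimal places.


Answer: Price = 1.5999

Derivation:
PV(D) = D * exp(-r * t_d) = 0.2154 * 0.97646263 = 0.21033005
S_0' = S_0 - PV(D) = 9.9000 - 0.21033005 = 9.68966995
d1 = (ln(S_0'/K) + (r + sigma^2/2)*T) / (sigma*sqrt(T)) = 0.56732946
d2 = d1 - sigma*sqrt(T) = -0.06953787
exp(-rT) = 0.93332668
N(-d1) = 0.28524518; N(-d2) = 0.52771926
P = K * exp(-rT) * N(-d2) - S_0' * N(-d1) = 8.8600 * 0.93332668 * 0.52771926 - 9.68966995 * 0.28524518 = 1.5999


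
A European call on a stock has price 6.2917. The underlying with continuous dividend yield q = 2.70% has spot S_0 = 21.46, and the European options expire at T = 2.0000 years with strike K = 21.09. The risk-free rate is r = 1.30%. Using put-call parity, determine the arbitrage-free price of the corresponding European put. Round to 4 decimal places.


Put-call parity: C - P = S_0 * exp(-qT) - K * exp(-rT).
S_0 * exp(-qT) = 21.4600 * 0.94743211 = 20.33189301
K * exp(-rT) = 21.0900 * 0.97433509 = 20.54872704
P = C - S*exp(-qT) + K*exp(-rT)
P = 6.2917 - 20.33189301 + 20.54872704 = 6.5085

Answer: Put price = 6.5085


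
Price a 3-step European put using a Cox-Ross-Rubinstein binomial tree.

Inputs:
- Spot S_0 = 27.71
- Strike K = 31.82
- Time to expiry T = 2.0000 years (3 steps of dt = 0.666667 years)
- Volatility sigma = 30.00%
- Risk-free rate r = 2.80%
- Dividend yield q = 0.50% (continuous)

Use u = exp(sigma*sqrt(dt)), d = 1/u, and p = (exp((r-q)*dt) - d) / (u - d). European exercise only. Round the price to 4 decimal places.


dt = T/N = 0.666667
u = exp(sigma*sqrt(dt)) = 1.277556; d = 1/u = 0.782744
p = (exp((r-q)*dt) - d) / (u - d) = 0.470294
Discount per step: exp(-r*dt) = 0.981506
Stock lattice S(k, i) with i counting down-moves:
  k=0: S(0,0) = 27.7100
  k=1: S(1,0) = 35.4011; S(1,1) = 21.6898
  k=2: S(2,0) = 45.2269; S(2,1) = 27.7100; S(2,2) = 16.9776
  k=3: S(3,0) = 57.7799; S(3,1) = 35.4011; S(3,2) = 21.6898; S(3,3) = 13.2891
Terminal payoffs V(N, i) = max(K - S_T, 0):
  V(3,0) = 0.000000; V(3,1) = 0.000000; V(3,2) = 10.130151; V(3,3) = 18.530870
Backward induction: V(k, i) = exp(-r*dt) * [p * V(k+1, i) + (1-p) * V(k+1, i+1)].
  V(2,0) = exp(-r*dt) * [p*0.000000 + (1-p)*0.000000] = 0.000000
  V(2,1) = exp(-r*dt) * [p*0.000000 + (1-p)*10.130151] = 5.266764
  V(2,2) = exp(-r*dt) * [p*10.130151 + (1-p)*18.530870] = 14.310424
  V(1,0) = exp(-r*dt) * [p*0.000000 + (1-p)*5.266764] = 2.738242
  V(1,1) = exp(-r*dt) * [p*5.266764 + (1-p)*14.310424] = 9.871250
  V(0,0) = exp(-r*dt) * [p*2.738242 + (1-p)*9.871250] = 6.396122

Answer: Price = V(0,0) = 6.3961


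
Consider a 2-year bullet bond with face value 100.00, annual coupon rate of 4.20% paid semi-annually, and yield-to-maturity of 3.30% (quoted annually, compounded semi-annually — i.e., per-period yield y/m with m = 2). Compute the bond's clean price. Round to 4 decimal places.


Coupon per period c = face * coupon_rate / m = 2.100000
Periods per year m = 2; per-period yield y/m = 0.016500
Number of cashflows N = 4
Cashflows (t years, CF_t, discount factor 1/(1+y/m)^(m*t), PV):
  t = 0.5000: CF_t = 2.100000, DF = 0.983768, PV = 2.065912
  t = 1.0000: CF_t = 2.100000, DF = 0.967799, PV = 2.032378
  t = 1.5000: CF_t = 2.100000, DF = 0.952090, PV = 1.999388
  t = 2.0000: CF_t = 102.100000, DF = 0.936635, PV = 95.630452
Price P = sum_t PV_t = 101.728131

Answer: Price = 101.7281


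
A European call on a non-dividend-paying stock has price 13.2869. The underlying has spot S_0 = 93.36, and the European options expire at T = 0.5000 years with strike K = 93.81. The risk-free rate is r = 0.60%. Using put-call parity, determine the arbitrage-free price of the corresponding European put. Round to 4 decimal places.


Answer: Put price = 13.4559

Derivation:
Put-call parity: C - P = S_0 * exp(-qT) - K * exp(-rT).
S_0 * exp(-qT) = 93.3600 * 1.00000000 = 93.36000000
K * exp(-rT) = 93.8100 * 0.99700450 = 93.52899172
P = C - S*exp(-qT) + K*exp(-rT)
P = 13.2869 - 93.36000000 + 93.52899172 = 13.4559


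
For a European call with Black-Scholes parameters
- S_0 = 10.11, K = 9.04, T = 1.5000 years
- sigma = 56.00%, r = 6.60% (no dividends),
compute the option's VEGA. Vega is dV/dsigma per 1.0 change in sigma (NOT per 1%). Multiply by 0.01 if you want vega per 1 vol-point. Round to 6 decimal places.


Answer: Vega = 3.998118

Derivation:
d1 = 0.6503772294; d2 = -0.0354798986
phi(d1) = 0.3228931539; exp(-qT) = 1.0000000000; exp(-rT) = 0.9057427080
Vega = S * exp(-qT) * phi(d1) * sqrt(T) = 10.1100 * 1.0000000000 * 0.3228931539 * 1.2247448714 = 3.998118


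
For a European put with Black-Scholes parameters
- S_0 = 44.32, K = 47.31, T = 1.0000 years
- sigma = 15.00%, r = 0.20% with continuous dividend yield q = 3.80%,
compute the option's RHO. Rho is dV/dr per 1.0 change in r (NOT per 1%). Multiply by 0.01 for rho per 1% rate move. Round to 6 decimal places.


d1 = -0.6002376480; d2 = -0.7502376480
phi(d1) = 0.3331770828; exp(-qT) = 0.9627129409; exp(-rT) = 0.9980019987
N(-d2) = 0.7734442060
Rho = -K*T*exp(-rT)*N(-d2) = -47.3100 * 1.0000 * 0.9980019987 * 0.7734442060 = -36.518535

Answer: Rho = -36.518535


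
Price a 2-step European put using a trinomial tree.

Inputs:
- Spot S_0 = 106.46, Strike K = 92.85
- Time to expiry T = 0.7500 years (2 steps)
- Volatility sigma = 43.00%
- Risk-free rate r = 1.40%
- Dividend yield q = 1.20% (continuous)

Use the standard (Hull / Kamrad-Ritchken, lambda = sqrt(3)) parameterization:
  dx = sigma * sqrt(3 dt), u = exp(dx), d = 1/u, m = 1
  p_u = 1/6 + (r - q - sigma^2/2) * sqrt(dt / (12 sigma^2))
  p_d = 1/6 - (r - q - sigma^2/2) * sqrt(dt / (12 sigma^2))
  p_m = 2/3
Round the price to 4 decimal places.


Answer: Price = V(0,0) = 8.8860

Derivation:
dt = T/N = 0.375000; dx = sigma*sqrt(3*dt) = 0.456084
u = exp(dx) = 1.577883; d = 1/u = 0.633761
p_u = 0.129482, p_m = 0.666667, p_d = 0.203851
Discount per step: exp(-r*dt) = 0.994764
Stock lattice S(k, j) with j the centered position index:
  k=0: S(0,+0) = 106.4600
  k=1: S(1,-1) = 67.4702; S(1,+0) = 106.4600; S(1,+1) = 167.9814
  k=2: S(2,-2) = 42.7599; S(2,-1) = 67.4702; S(2,+0) = 106.4600; S(2,+1) = 167.9814; S(2,+2) = 265.0549
Terminal payoffs V(N, j) = max(K - S_T, 0):
  V(2,-2) = 50.090064; V(2,-1) = 25.379838; V(2,+0) = 0.000000; V(2,+1) = 0.000000; V(2,+2) = 0.000000
Backward induction: V(k, j) = exp(-r*dt) * [p_u * V(k+1, j+1) + p_m * V(k+1, j) + p_d * V(k+1, j-1)]
  V(1,-1) = exp(-r*dt) * [p_u*0.000000 + p_m*25.379838 + p_d*50.090064] = 26.988760
  V(1,+0) = exp(-r*dt) * [p_u*0.000000 + p_m*0.000000 + p_d*25.379838] = 5.146626
  V(1,+1) = exp(-r*dt) * [p_u*0.000000 + p_m*0.000000 + p_d*0.000000] = 0.000000
  V(0,+0) = exp(-r*dt) * [p_u*0.000000 + p_m*5.146626 + p_d*26.988760] = 8.886007


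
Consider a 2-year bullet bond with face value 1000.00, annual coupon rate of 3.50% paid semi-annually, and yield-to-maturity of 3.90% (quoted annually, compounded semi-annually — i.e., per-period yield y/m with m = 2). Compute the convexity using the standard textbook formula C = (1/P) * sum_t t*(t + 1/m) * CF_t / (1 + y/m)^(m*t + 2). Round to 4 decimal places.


Answer: Convexity = 4.6465

Derivation:
Coupon per period c = face * coupon_rate / m = 17.500000
Periods per year m = 2; per-period yield y/m = 0.019500
Number of cashflows N = 4
Cashflows (t years, CF_t, discount factor 1/(1+y/m)^(m*t), PV):
  t = 0.5000: CF_t = 17.500000, DF = 0.980873, PV = 17.165277
  t = 1.0000: CF_t = 17.500000, DF = 0.962112, PV = 16.836956
  t = 1.5000: CF_t = 17.500000, DF = 0.943709, PV = 16.514916
  t = 2.0000: CF_t = 1017.500000, DF = 0.925659, PV = 941.858144
Price P = sum_t PV_t = 992.375293
Convexity numerator sum_t t*(t + 1/m) * CF_t / (1+y/m)^(m*t + 2):
  t = 0.5000: term = 8.257458
  t = 1.0000: term = 24.298552
  t = 1.5000: term = 47.667585
  t = 2.0000: term = 4530.864158
Convexity = (1/P) * sum = 4611.087752 / 992.375293 = 4.646516


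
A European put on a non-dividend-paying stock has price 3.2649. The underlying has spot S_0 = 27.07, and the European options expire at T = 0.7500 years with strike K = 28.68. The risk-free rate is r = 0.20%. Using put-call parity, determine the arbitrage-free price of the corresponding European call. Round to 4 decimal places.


Put-call parity: C - P = S_0 * exp(-qT) - K * exp(-rT).
S_0 * exp(-qT) = 27.0700 * 1.00000000 = 27.07000000
K * exp(-rT) = 28.6800 * 0.99850112 = 28.63701225
C = P + S*exp(-qT) - K*exp(-rT)
C = 3.2649 + 27.07000000 - 28.63701225 = 1.6979

Answer: Call price = 1.6979


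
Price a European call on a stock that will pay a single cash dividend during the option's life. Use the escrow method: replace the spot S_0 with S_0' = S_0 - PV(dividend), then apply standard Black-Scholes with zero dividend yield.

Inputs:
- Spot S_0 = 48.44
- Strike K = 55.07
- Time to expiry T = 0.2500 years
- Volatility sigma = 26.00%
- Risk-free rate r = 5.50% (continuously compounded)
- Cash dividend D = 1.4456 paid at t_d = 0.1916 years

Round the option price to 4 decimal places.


PV(D) = D * exp(-r * t_d) = 1.4456 * 0.98951733 = 1.43044625
S_0' = S_0 - PV(D) = 48.4400 - 1.43044625 = 47.00955375
d1 = (ln(S_0'/K) + (r + sigma^2/2)*T) / (sigma*sqrt(T)) = -1.04657116
d2 = d1 - sigma*sqrt(T) = -1.17657116
exp(-rT) = 0.98634410
N(d1) = 0.14764870; N(d2) = 0.11968336
C = S_0' * N(d1) - K * exp(-rT) * N(d2) = 47.00955375 * 0.14764870 - 55.0700 * 0.98634410 * 0.11968336 = 0.4399

Answer: Price = 0.4399


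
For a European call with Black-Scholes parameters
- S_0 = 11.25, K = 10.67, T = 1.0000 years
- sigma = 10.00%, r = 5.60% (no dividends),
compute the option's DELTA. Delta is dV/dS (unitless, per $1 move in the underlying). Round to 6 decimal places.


d1 = 1.1393206334; d2 = 1.0393206334
phi(d1) = 0.2084691342; exp(-qT) = 1.0000000000; exp(-rT) = 0.9455391359
N(d1) = 0.8727152773
Delta = exp(-qT) * N(d1) = 1.0000000000 * 0.8727152773 = 0.872715

Answer: Delta = 0.872715


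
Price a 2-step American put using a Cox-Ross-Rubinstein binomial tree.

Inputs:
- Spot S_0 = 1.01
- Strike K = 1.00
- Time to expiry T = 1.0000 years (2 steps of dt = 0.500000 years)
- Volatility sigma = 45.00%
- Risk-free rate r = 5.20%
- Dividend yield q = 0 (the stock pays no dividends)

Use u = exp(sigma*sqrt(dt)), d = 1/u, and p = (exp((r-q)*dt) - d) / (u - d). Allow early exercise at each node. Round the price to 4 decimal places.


Answer: Price = V(0,0) = 0.1391

Derivation:
dt = T/N = 0.500000
u = exp(sigma*sqrt(dt)) = 1.374648; d = 1/u = 0.727459
p = (exp((r-q)*dt) - d) / (u - d) = 0.461815
Discount per step: exp(-r*dt) = 0.974335
Stock lattice S(k, i) with i counting down-moves:
  k=0: S(0,0) = 1.0100
  k=1: S(1,0) = 1.3884; S(1,1) = 0.7347
  k=2: S(2,0) = 1.9086; S(2,1) = 1.0100; S(2,2) = 0.5345
Terminal payoffs V(N, i) = max(K - S_T, 0):
  V(2,0) = 0.000000; V(2,1) = 0.000000; V(2,2) = 0.465512
Backward induction: V(k, i) = exp(-r*dt) * [p * V(k+1, i) + (1-p) * V(k+1, i+1)]; then take max(V_cont, immediate exercise) for American.
  V(1,0) = exp(-r*dt) * [p*0.000000 + (1-p)*0.000000] = 0.000000; exercise = 0.000000; V(1,0) = max -> 0.000000
  V(1,1) = exp(-r*dt) * [p*0.000000 + (1-p)*0.465512] = 0.244101; exercise = 0.265267; V(1,1) = max -> 0.265267
  V(0,0) = exp(-r*dt) * [p*0.000000 + (1-p)*0.265267] = 0.139098; exercise = 0.000000; V(0,0) = max -> 0.139098


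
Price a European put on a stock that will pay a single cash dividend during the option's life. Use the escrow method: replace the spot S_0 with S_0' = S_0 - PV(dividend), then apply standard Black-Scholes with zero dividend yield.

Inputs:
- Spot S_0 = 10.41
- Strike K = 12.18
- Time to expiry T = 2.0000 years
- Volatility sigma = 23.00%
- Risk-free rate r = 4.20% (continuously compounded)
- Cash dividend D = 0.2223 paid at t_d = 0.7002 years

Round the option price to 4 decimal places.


Answer: Price = 1.9409

Derivation:
PV(D) = D * exp(-r * t_d) = 0.2223 * 0.97101982 = 0.21585771
S_0' = S_0 - PV(D) = 10.4100 - 0.21585771 = 10.19414229
d1 = (ln(S_0'/K) + (r + sigma^2/2)*T) / (sigma*sqrt(T)) = -0.12630154
d2 = d1 - sigma*sqrt(T) = -0.45157066
exp(-rT) = 0.91943126
N(-d1) = 0.55025338; N(-d2) = 0.67421085
P = K * exp(-rT) * N(-d2) - S_0' * N(-d1) = 12.1800 * 0.91943126 * 0.67421085 - 10.19414229 * 0.55025338 = 1.9409


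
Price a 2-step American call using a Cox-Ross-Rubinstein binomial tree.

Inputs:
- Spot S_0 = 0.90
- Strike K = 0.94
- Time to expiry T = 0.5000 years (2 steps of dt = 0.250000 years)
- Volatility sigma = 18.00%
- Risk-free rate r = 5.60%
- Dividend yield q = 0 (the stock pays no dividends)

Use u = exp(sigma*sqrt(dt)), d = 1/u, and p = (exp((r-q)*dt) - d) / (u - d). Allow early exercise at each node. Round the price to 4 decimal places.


Answer: Price = V(0,0) = 0.0413

Derivation:
dt = T/N = 0.250000
u = exp(sigma*sqrt(dt)) = 1.094174; d = 1/u = 0.913931
p = (exp((r-q)*dt) - d) / (u - d) = 0.555734
Discount per step: exp(-r*dt) = 0.986098
Stock lattice S(k, i) with i counting down-moves:
  k=0: S(0,0) = 0.9000
  k=1: S(1,0) = 0.9848; S(1,1) = 0.8225
  k=2: S(2,0) = 1.0775; S(2,1) = 0.9000; S(2,2) = 0.7517
Terminal payoffs V(N, i) = max(S_T - K, 0):
  V(2,0) = 0.137496; V(2,1) = 0.000000; V(2,2) = 0.000000
Backward induction: V(k, i) = exp(-r*dt) * [p * V(k+1, i) + (1-p) * V(k+1, i+1)]; then take max(V_cont, immediate exercise) for American.
  V(1,0) = exp(-r*dt) * [p*0.137496 + (1-p)*0.000000] = 0.075349; exercise = 0.044757; V(1,0) = max -> 0.075349
  V(1,1) = exp(-r*dt) * [p*0.000000 + (1-p)*0.000000] = 0.000000; exercise = 0.000000; V(1,1) = max -> 0.000000
  V(0,0) = exp(-r*dt) * [p*0.075349 + (1-p)*0.000000] = 0.041292; exercise = 0.000000; V(0,0) = max -> 0.041292


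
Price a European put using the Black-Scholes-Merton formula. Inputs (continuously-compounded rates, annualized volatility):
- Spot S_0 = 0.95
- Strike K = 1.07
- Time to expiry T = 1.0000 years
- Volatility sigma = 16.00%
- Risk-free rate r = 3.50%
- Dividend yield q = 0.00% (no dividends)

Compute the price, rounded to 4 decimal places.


d1 = (ln(S/K) + (r - q + 0.5*sigma^2) * T) / (sigma * sqrt(T)) = -0.44469964
d2 = d1 - sigma * sqrt(T) = -0.60469964
exp(-rT) = 0.96560542; exp(-qT) = 1.00000000
P = K * exp(-rT) * N(-d2) - S_0 * exp(-qT) * N(-d1)
N(-d1) = 0.67173159; N(-d2) = 0.72731071
P = 1.0700 * 0.96560542 * 0.72731071 - 0.9500 * 1.00000000 * 0.67173159 = 0.1133

Answer: Price = 0.1133


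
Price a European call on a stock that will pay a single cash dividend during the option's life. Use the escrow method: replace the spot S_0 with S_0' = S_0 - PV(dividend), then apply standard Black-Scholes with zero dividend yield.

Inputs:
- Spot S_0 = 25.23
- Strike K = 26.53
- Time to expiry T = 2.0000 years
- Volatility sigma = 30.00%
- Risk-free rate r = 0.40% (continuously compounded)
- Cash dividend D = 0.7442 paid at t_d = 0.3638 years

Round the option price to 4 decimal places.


Answer: Price = 3.4123

Derivation:
PV(D) = D * exp(-r * t_d) = 0.7442 * 0.99854586 = 0.74311783
S_0' = S_0 - PV(D) = 25.2300 - 0.74311783 = 24.48688217
d1 = (ln(S_0'/K) + (r + sigma^2/2)*T) / (sigma*sqrt(T)) = 0.04209969
d2 = d1 - sigma*sqrt(T) = -0.38216438
exp(-rT) = 0.99203191
N(d1) = 0.51679039; N(d2) = 0.35116972
C = S_0' * N(d1) - K * exp(-rT) * N(d2) = 24.48688217 * 0.51679039 - 26.5300 * 0.99203191 * 0.35116972 = 3.4123


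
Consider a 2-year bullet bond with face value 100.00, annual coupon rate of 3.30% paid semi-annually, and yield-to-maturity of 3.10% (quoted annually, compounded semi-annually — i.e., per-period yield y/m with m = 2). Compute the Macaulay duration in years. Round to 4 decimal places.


Answer: Macaulay duration = 1.9519 years

Derivation:
Coupon per period c = face * coupon_rate / m = 1.650000
Periods per year m = 2; per-period yield y/m = 0.015500
Number of cashflows N = 4
Cashflows (t years, CF_t, discount factor 1/(1+y/m)^(m*t), PV):
  t = 0.5000: CF_t = 1.650000, DF = 0.984737, PV = 1.624815
  t = 1.0000: CF_t = 1.650000, DF = 0.969706, PV = 1.600015
  t = 1.5000: CF_t = 1.650000, DF = 0.954905, PV = 1.575593
  t = 2.0000: CF_t = 101.650000, DF = 0.940330, PV = 95.584544
Price P = sum_t PV_t = 100.384968
Macaulay numerator sum_t t * PV_t:
  t * PV_t at t = 0.5000: 0.812408
  t * PV_t at t = 1.0000: 1.600015
  t * PV_t at t = 1.5000: 2.363390
  t * PV_t at t = 2.0000: 191.169088
Macaulay duration D = (sum_t t * PV_t) / P = 195.944901 / 100.384968 = 1.951935


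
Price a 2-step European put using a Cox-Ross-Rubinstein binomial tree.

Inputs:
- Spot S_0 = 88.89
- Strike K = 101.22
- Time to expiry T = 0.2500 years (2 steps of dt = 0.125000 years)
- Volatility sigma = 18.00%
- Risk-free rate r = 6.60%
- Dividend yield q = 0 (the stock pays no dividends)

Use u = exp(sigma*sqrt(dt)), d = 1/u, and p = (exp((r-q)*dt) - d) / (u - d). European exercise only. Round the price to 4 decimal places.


dt = T/N = 0.125000
u = exp(sigma*sqrt(dt)) = 1.065708; d = 1/u = 0.938343
p = (exp((r-q)*dt) - d) / (u - d) = 0.549138
Discount per step: exp(-r*dt) = 0.991784
Stock lattice S(k, i) with i counting down-moves:
  k=0: S(0,0) = 88.8900
  k=1: S(1,0) = 94.7308; S(1,1) = 83.4093
  k=2: S(2,0) = 100.9554; S(2,1) = 88.8900; S(2,2) = 78.2666
Terminal payoffs V(N, i) = max(K - S_T, 0):
  V(2,0) = 0.264596; V(2,1) = 12.330000; V(2,2) = 22.953441
Backward induction: V(k, i) = exp(-r*dt) * [p * V(k+1, i) + (1-p) * V(k+1, i+1)].
  V(1,0) = exp(-r*dt) * [p*0.264596 + (1-p)*12.330000] = 5.657563
  V(1,1) = exp(-r*dt) * [p*12.330000 + (1-p)*22.953441] = 16.979051
  V(0,0) = exp(-r*dt) * [p*5.657563 + (1-p)*16.979051] = 10.673573

Answer: Price = V(0,0) = 10.6736


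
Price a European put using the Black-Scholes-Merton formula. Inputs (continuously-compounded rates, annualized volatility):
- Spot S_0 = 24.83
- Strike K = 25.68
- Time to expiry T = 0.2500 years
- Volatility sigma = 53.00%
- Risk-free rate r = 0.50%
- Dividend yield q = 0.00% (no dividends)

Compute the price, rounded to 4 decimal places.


Answer: Price = 3.0892

Derivation:
d1 = (ln(S/K) + (r - q + 0.5*sigma^2) * T) / (sigma * sqrt(T)) = 0.01019857
d2 = d1 - sigma * sqrt(T) = -0.25480143
exp(-rT) = 0.99875078; exp(-qT) = 1.00000000
P = K * exp(-rT) * N(-d2) - S_0 * exp(-qT) * N(-d1)
N(-d1) = 0.49593143; N(-d2) = 0.60056177
P = 25.6800 * 0.99875078 * 0.60056177 - 24.8300 * 1.00000000 * 0.49593143 = 3.0892


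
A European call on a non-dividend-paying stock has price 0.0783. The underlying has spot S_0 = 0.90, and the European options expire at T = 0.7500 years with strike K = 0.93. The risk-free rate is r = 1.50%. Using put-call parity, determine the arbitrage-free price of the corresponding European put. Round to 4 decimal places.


Answer: Put price = 0.0979

Derivation:
Put-call parity: C - P = S_0 * exp(-qT) - K * exp(-rT).
S_0 * exp(-qT) = 0.9000 * 1.00000000 = 0.90000000
K * exp(-rT) = 0.9300 * 0.98881304 = 0.91959613
P = C - S*exp(-qT) + K*exp(-rT)
P = 0.0783 - 0.90000000 + 0.91959613 = 0.0979


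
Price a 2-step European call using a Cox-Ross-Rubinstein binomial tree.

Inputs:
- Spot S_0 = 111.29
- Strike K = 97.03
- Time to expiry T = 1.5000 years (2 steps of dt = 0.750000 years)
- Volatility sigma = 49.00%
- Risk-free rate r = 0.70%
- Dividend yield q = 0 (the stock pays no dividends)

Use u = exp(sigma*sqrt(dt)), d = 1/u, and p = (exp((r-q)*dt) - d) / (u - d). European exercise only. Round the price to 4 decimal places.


Answer: Price = V(0,0) = 32.7846

Derivation:
dt = T/N = 0.750000
u = exp(sigma*sqrt(dt)) = 1.528600; d = 1/u = 0.654193
p = (exp((r-q)*dt) - d) / (u - d) = 0.401496
Discount per step: exp(-r*dt) = 0.994764
Stock lattice S(k, i) with i counting down-moves:
  k=0: S(0,0) = 111.2900
  k=1: S(1,0) = 170.1179; S(1,1) = 72.8052
  k=2: S(2,0) = 260.0423; S(2,1) = 111.2900; S(2,2) = 47.6287
Terminal payoffs V(N, i) = max(S_T - K, 0):
  V(2,0) = 163.012298; V(2,1) = 14.260000; V(2,2) = 0.000000
Backward induction: V(k, i) = exp(-r*dt) * [p * V(k+1, i) + (1-p) * V(k+1, i+1)].
  V(1,0) = exp(-r*dt) * [p*163.012298 + (1-p)*14.260000] = 73.595995
  V(1,1) = exp(-r*dt) * [p*14.260000 + (1-p)*0.000000] = 5.695348
  V(0,0) = exp(-r*dt) * [p*73.595995 + (1-p)*5.695348] = 32.784585


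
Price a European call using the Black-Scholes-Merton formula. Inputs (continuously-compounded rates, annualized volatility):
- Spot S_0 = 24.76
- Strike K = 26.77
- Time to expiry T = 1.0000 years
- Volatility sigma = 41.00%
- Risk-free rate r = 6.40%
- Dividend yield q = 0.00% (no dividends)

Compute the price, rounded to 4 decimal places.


d1 = (ln(S/K) + (r - q + 0.5*sigma^2) * T) / (sigma * sqrt(T)) = 0.17072583
d2 = d1 - sigma * sqrt(T) = -0.23927417
exp(-rT) = 0.93800500; exp(-qT) = 1.00000000
C = S_0 * exp(-qT) * N(d1) - K * exp(-rT) * N(d2)
N(d1) = 0.56778032; N(d2) = 0.40544650
C = 24.7600 * 1.00000000 * 0.56778032 - 26.7700 * 0.93800500 * 0.40544650 = 3.8773

Answer: Price = 3.8773


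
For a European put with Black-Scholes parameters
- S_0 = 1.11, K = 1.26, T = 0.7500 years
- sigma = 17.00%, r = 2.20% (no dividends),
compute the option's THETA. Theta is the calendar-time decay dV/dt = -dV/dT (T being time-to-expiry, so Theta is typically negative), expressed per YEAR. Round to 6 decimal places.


Answer: Theta = -0.012937

Derivation:
d1 = -0.6752566869; d2 = -0.8224810055
phi(d1) = 0.3176121388; exp(-qT) = 1.0000000000; exp(-rT) = 0.9836353794
Theta = -S*exp(-qT)*phi(d1)*sigma/(2*sqrt(T)) + r*K*exp(-rT)*N(-d2) - q*S*exp(-qT)*N(-d1)
N(-d1) = 0.7502436515; N(-d2) = 0.7945984036; sqrt(T) = 0.8660254038
Term 1 = -1.1100 * 1.0000000000 * 0.3176121388 * 0.1700 / (2 * 0.8660254038) = -0.0346025707
Term 2 = 0.0220 * 1.2600 * 0.9836353794 * 0.7945984036 = 0.0216658162
Term 3 = 0 (no dividend yield, q = 0)
Theta = -0.0346025707 + (0.0216658162) + (0.0000000000) = -0.012937


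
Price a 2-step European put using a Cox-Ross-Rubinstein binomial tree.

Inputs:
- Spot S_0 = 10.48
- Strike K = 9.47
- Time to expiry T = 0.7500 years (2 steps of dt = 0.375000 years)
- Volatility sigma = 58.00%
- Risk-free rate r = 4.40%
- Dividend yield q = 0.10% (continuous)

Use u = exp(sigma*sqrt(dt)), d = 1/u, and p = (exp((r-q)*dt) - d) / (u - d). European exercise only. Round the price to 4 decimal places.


dt = T/N = 0.375000
u = exp(sigma*sqrt(dt)) = 1.426432; d = 1/u = 0.701050
p = (exp((r-q)*dt) - d) / (u - d) = 0.434538
Discount per step: exp(-r*dt) = 0.983635
Stock lattice S(k, i) with i counting down-moves:
  k=0: S(0,0) = 10.4800
  k=1: S(1,0) = 14.9490; S(1,1) = 7.3470
  k=2: S(2,0) = 21.3237; S(2,1) = 10.4800; S(2,2) = 5.1506
Terminal payoffs V(N, i) = max(K - S_T, 0):
  V(2,0) = 0.000000; V(2,1) = 0.000000; V(2,2) = 4.319382
Backward induction: V(k, i) = exp(-r*dt) * [p * V(k+1, i) + (1-p) * V(k+1, i+1)].
  V(1,0) = exp(-r*dt) * [p*0.000000 + (1-p)*0.000000] = 0.000000
  V(1,1) = exp(-r*dt) * [p*0.000000 + (1-p)*4.319382] = 2.402478
  V(0,0) = exp(-r*dt) * [p*0.000000 + (1-p)*2.402478] = 1.336279

Answer: Price = V(0,0) = 1.3363


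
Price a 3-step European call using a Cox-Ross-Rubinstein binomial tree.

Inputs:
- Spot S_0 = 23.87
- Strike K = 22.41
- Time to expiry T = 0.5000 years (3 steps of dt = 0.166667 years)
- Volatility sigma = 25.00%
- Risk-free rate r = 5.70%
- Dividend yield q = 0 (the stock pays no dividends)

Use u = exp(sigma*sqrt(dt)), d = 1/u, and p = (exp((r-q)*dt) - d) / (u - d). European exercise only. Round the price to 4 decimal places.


Answer: Price = V(0,0) = 2.9038

Derivation:
dt = T/N = 0.166667
u = exp(sigma*sqrt(dt)) = 1.107452; d = 1/u = 0.902974
p = (exp((r-q)*dt) - d) / (u - d) = 0.521188
Discount per step: exp(-r*dt) = 0.990545
Stock lattice S(k, i) with i counting down-moves:
  k=0: S(0,0) = 23.8700
  k=1: S(1,0) = 26.4349; S(1,1) = 21.5540
  k=2: S(2,0) = 29.2754; S(2,1) = 23.8700; S(2,2) = 19.4627
  k=3: S(3,0) = 32.4211; S(3,1) = 26.4349; S(3,2) = 21.5540; S(3,3) = 17.5743
Terminal payoffs V(N, i) = max(S_T - K, 0):
  V(3,0) = 10.011074; V(3,1) = 4.024884; V(3,2) = 0.000000; V(3,3) = 0.000000
Backward induction: V(k, i) = exp(-r*dt) * [p * V(k+1, i) + (1-p) * V(k+1, i+1)].
  V(2,0) = exp(-r*dt) * [p*10.011074 + (1-p)*4.024884] = 7.077258
  V(2,1) = exp(-r*dt) * [p*4.024884 + (1-p)*0.000000] = 2.077886
  V(2,2) = exp(-r*dt) * [p*0.000000 + (1-p)*0.000000] = 0.000000
  V(1,0) = exp(-r*dt) * [p*7.077258 + (1-p)*2.077886] = 4.639214
  V(1,1) = exp(-r*dt) * [p*2.077886 + (1-p)*0.000000] = 1.072729
  V(0,0) = exp(-r*dt) * [p*4.639214 + (1-p)*1.072729] = 2.903819


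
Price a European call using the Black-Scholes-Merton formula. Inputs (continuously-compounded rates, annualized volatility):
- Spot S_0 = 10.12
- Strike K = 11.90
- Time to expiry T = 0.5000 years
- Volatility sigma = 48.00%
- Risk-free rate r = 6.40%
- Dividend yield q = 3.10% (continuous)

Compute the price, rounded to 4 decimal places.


d1 = (ln(S/K) + (r - q + 0.5*sigma^2) * T) / (sigma * sqrt(T)) = -0.25905074
d2 = d1 - sigma * sqrt(T) = -0.59846199
exp(-rT) = 0.96850658; exp(-qT) = 0.98461951
C = S_0 * exp(-qT) * N(d1) - K * exp(-rT) * N(d2)
N(d1) = 0.39779805; N(d2) = 0.27476586
C = 10.1200 * 0.98461951 * 0.39779805 - 11.9000 * 0.96850658 * 0.27476586 = 0.7971

Answer: Price = 0.7971


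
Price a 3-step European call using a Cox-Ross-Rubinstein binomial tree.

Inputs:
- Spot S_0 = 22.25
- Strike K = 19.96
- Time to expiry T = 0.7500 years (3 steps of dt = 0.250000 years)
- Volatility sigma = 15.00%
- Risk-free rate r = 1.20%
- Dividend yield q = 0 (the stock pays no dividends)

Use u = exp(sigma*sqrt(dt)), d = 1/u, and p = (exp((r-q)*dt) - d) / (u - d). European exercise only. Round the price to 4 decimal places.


Answer: Price = V(0,0) = 2.7384

Derivation:
dt = T/N = 0.250000
u = exp(sigma*sqrt(dt)) = 1.077884; d = 1/u = 0.927743
p = (exp((r-q)*dt) - d) / (u - d) = 0.501270
Discount per step: exp(-r*dt) = 0.997004
Stock lattice S(k, i) with i counting down-moves:
  k=0: S(0,0) = 22.2500
  k=1: S(1,0) = 23.9829; S(1,1) = 20.6423
  k=2: S(2,0) = 25.8508; S(2,1) = 22.2500; S(2,2) = 19.1508
  k=3: S(3,0) = 27.8642; S(3,1) = 23.9829; S(3,2) = 20.6423; S(3,3) = 17.7670
Terminal payoffs V(N, i) = max(S_T - K, 0):
  V(3,0) = 7.904180; V(3,1) = 4.022922; V(3,2) = 0.682293; V(3,3) = 0.000000
Backward induction: V(k, i) = exp(-r*dt) * [p * V(k+1, i) + (1-p) * V(k+1, i+1)].
  V(2,0) = exp(-r*dt) * [p*7.904180 + (1-p)*4.022922] = 5.950602
  V(2,1) = exp(-r*dt) * [p*4.022922 + (1-p)*0.682293] = 2.349790
  V(2,2) = exp(-r*dt) * [p*0.682293 + (1-p)*0.000000] = 0.340988
  V(1,0) = exp(-r*dt) * [p*5.950602 + (1-p)*2.349790] = 4.142324
  V(1,1) = exp(-r*dt) * [p*2.349790 + (1-p)*0.340988] = 1.343903
  V(0,0) = exp(-r*dt) * [p*4.142324 + (1-p)*1.343903] = 2.738440


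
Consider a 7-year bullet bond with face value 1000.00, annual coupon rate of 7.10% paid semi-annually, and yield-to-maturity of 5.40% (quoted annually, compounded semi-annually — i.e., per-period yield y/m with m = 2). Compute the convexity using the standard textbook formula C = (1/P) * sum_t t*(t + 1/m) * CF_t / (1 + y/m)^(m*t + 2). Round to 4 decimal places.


Coupon per period c = face * coupon_rate / m = 35.500000
Periods per year m = 2; per-period yield y/m = 0.027000
Number of cashflows N = 14
Cashflows (t years, CF_t, discount factor 1/(1+y/m)^(m*t), PV):
  t = 0.5000: CF_t = 35.500000, DF = 0.973710, PV = 34.566699
  t = 1.0000: CF_t = 35.500000, DF = 0.948111, PV = 33.657935
  t = 1.5000: CF_t = 35.500000, DF = 0.923185, PV = 32.773062
  t = 2.0000: CF_t = 35.500000, DF = 0.898914, PV = 31.911453
  t = 2.5000: CF_t = 35.500000, DF = 0.875282, PV = 31.072496
  t = 3.0000: CF_t = 35.500000, DF = 0.852270, PV = 30.255595
  t = 3.5000: CF_t = 35.500000, DF = 0.829864, PV = 29.460170
  t = 4.0000: CF_t = 35.500000, DF = 0.808047, PV = 28.685657
  t = 4.5000: CF_t = 35.500000, DF = 0.786803, PV = 27.931507
  t = 5.0000: CF_t = 35.500000, DF = 0.766118, PV = 27.197183
  t = 5.5000: CF_t = 35.500000, DF = 0.745976, PV = 26.482164
  t = 6.0000: CF_t = 35.500000, DF = 0.726365, PV = 25.785944
  t = 6.5000: CF_t = 35.500000, DF = 0.707268, PV = 25.108027
  t = 7.0000: CF_t = 1035.500000, DF = 0.688674, PV = 713.122095
Price P = sum_t PV_t = 1098.009986
Convexity numerator sum_t t*(t + 1/m) * CF_t / (1+y/m)^(m*t + 2):
  t = 0.5000: term = 16.386531
  t = 1.0000: term = 47.867179
  t = 1.5000: term = 93.217487
  t = 2.0000: term = 151.277973
  t = 2.5000: term = 220.951275
  t = 3.0000: term = 301.199401
  t = 3.5000: term = 391.041091
  t = 4.0000: term = 489.549287
  t = 4.5000: term = 595.848694
  t = 5.0000: term = 709.113451
  t = 5.5000: term = 828.564890
  t = 6.0000: term = 953.469378
  t = 6.5000: term = 1083.136262
  t = 7.0000: term = 35496.236483
Convexity = (1/P) * sum = 41377.859382 / 1098.009986 = 37.684411

Answer: Convexity = 37.6844
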